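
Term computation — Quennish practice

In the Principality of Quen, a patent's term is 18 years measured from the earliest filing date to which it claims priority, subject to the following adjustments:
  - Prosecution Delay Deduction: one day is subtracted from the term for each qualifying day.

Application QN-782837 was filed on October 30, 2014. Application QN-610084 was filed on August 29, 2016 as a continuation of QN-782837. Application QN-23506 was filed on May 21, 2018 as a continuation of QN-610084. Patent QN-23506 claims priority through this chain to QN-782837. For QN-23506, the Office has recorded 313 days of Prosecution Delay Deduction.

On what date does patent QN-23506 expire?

2031-12-22

Earliest priority filing: 30 October 2014.
Base term: 30 October 2014 + 18 years → 30 October 2032.
Prosecution Delay Deduction: −313 days → 22 December 2031.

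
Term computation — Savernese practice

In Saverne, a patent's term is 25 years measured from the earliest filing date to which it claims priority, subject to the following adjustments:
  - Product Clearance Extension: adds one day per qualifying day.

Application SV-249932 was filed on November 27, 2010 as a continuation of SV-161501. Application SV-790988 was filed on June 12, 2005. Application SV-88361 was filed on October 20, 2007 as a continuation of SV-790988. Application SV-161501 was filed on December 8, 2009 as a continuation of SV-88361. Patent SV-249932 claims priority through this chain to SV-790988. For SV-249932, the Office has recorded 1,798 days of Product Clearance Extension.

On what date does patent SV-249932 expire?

2035-05-15

Earliest priority filing: 12 June 2005.
Base term: 12 June 2005 + 25 years → 12 June 2030.
Product Clearance Extension: +1798 days → 15 May 2035.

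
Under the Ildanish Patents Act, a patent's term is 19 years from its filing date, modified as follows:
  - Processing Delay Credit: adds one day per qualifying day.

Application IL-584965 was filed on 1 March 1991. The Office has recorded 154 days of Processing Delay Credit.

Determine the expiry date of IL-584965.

August 2, 2010

Base term: filing date + 19 years → 1 March 2010.
Processing Delay Credit: +154 days → 2 August 2010.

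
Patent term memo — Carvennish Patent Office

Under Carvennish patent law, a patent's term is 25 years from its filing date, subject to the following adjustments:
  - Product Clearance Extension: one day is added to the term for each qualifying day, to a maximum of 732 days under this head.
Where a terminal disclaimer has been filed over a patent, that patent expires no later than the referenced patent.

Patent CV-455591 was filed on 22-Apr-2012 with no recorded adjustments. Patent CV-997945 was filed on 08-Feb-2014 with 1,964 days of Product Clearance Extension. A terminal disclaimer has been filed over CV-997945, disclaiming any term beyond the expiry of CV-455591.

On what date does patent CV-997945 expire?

Natural term of CV-997945:
  Base: filing + 25 years → 8 February 2039.
  Product Clearance Extension: 1964 days claimed exceeds the 732-day cap, so +732 days → 9 February 2041.
Expiry of referenced patent CV-455591:
  Base: filing + 25 years → 22 April 2037.
Terminal disclaimer: CV-997945 expires on the earlier of 9 February 2041 and 22 April 2037.

2037-04-22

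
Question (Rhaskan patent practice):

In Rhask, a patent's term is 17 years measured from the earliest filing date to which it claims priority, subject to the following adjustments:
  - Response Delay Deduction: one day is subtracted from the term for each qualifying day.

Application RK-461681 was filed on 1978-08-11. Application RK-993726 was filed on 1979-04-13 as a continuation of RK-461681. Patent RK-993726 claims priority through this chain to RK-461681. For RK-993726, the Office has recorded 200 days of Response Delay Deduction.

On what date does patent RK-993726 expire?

1995-01-23

Earliest priority filing: 11 August 1978.
Base term: 11 August 1978 + 17 years → 11 August 1995.
Response Delay Deduction: −200 days → 23 January 1995.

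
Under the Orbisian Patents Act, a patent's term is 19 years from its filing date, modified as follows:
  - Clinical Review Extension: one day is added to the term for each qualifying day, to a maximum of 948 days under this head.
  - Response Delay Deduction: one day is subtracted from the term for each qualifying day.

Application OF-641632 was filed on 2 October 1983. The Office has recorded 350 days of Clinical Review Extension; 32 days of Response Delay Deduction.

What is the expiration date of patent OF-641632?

Base term: filing date + 19 years → 2 October 2002.
Clinical Review Extension: 350 days (within the 948-day cap) → +350 days → 17 September 2003.
Response Delay Deduction: −32 days → 16 August 2003.

2003-08-16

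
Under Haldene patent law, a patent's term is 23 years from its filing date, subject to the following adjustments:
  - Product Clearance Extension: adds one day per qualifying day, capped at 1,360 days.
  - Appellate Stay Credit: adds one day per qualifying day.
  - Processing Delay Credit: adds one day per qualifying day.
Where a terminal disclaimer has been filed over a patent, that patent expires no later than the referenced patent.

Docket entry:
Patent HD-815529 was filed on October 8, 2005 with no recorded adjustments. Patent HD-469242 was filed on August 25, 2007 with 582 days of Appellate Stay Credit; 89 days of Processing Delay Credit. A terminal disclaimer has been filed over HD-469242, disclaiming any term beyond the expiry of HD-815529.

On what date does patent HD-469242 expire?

2028-10-08

Natural term of HD-469242:
  Base: filing + 23 years → 25 August 2030.
  Appellate Stay Credit: +582 days → 29 March 2032.
  Processing Delay Credit: +89 days → 26 June 2032.
Expiry of referenced patent HD-815529:
  Base: filing + 23 years → 8 October 2028.
Terminal disclaimer: HD-469242 expires on the earlier of 26 June 2032 and 8 October 2028.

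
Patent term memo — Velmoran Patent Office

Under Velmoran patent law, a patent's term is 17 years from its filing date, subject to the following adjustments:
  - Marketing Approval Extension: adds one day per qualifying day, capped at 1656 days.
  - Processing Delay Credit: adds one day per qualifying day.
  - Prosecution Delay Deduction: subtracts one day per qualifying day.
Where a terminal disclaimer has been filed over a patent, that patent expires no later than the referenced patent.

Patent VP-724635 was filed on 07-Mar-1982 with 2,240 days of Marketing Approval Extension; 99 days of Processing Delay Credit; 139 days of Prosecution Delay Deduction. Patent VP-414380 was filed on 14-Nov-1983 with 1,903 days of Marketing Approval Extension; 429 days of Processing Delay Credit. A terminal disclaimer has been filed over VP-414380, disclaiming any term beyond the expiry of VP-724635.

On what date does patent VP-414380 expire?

August 9, 2003

Natural term of VP-414380:
  Base: filing + 17 years → 14 November 2000.
  Marketing Approval Extension: 1903 days claimed exceeds the 1656-day cap, so +1656 days → 28 May 2005.
  Processing Delay Credit: +429 days → 31 July 2006.
Expiry of referenced patent VP-724635:
  Base: filing + 17 years → 7 March 1999.
  Marketing Approval Extension: 2240 days claimed exceeds the 1656-day cap, so +1656 days → 18 September 2003.
  Processing Delay Credit: +99 days → 26 December 2003.
  Prosecution Delay Deduction: −139 days → 9 August 2003.
Terminal disclaimer: VP-414380 expires on the earlier of 31 July 2006 and 9 August 2003.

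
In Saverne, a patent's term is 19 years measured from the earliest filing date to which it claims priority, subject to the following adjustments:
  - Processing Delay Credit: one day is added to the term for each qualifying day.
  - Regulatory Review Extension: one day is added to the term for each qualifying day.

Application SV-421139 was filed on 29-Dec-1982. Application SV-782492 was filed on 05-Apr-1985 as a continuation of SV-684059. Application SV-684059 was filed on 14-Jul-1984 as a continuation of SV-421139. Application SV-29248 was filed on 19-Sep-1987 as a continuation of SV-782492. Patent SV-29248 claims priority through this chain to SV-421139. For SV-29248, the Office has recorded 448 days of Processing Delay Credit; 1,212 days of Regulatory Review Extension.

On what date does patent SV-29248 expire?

Earliest priority filing: 29 December 1982.
Base term: 29 December 1982 + 19 years → 29 December 2001.
Processing Delay Credit: +448 days → 22 March 2003.
Regulatory Review Extension: +1212 days → 16 July 2006.

2006-07-16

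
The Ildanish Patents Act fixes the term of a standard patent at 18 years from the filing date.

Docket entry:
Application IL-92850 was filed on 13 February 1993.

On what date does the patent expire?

2011-02-13

Filing date + 18 years → 13 February 2011.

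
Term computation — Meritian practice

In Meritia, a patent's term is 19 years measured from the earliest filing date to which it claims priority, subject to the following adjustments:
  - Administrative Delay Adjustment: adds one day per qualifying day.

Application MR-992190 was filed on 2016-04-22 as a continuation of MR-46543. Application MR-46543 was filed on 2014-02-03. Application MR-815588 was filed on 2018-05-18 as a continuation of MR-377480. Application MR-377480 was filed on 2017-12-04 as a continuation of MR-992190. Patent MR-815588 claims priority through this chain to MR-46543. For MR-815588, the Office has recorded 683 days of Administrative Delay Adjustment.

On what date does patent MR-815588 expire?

Earliest priority filing: 3 February 2014.
Base term: 3 February 2014 + 19 years → 3 February 2033.
Administrative Delay Adjustment: +683 days → 18 December 2034.

2034-12-18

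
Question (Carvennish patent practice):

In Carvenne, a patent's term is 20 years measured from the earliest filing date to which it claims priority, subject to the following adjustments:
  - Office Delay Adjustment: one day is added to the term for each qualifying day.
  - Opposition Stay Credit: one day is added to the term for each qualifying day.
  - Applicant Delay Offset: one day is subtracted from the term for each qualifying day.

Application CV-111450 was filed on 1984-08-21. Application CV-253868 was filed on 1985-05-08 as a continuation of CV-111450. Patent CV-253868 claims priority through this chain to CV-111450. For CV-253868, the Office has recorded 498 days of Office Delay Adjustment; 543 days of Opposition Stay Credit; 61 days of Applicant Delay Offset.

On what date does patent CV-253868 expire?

Earliest priority filing: 21 August 1984.
Base term: 21 August 1984 + 20 years → 21 August 2004.
Office Delay Adjustment: +498 days → 1 January 2006.
Opposition Stay Credit: +543 days → 28 June 2007.
Applicant Delay Offset: −61 days → 28 April 2007.

2007-04-28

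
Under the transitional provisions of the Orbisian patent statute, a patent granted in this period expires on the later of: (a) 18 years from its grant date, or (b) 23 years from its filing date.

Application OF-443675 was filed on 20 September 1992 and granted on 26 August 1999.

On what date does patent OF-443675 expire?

(a) grant + 18 years → 26 August 2017.
(b) filing + 23 years → 20 September 2015.
Later of the two: 26 August 2017.

August 26, 2017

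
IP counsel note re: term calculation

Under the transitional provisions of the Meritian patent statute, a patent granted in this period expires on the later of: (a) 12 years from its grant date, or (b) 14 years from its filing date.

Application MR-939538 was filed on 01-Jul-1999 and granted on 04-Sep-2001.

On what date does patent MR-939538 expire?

(a) grant + 12 years → 4 September 2013.
(b) filing + 14 years → 1 July 2013.
Later of the two: 4 September 2013.

September 4, 2013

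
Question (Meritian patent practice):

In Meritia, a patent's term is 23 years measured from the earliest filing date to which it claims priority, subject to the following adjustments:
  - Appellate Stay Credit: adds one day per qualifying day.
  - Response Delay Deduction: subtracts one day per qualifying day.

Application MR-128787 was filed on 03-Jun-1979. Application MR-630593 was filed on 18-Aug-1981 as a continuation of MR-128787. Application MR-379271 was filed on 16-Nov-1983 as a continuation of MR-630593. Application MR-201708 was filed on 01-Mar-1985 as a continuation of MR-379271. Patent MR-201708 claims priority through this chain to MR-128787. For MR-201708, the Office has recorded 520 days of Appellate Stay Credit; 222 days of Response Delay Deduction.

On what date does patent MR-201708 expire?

Earliest priority filing: 3 June 1979.
Base term: 3 June 1979 + 23 years → 3 June 2002.
Appellate Stay Credit: +520 days → 5 November 2003.
Response Delay Deduction: −222 days → 28 March 2003.

March 28, 2003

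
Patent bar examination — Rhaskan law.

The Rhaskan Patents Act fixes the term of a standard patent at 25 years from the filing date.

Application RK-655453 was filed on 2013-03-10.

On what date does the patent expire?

March 10, 2038

Filing date + 25 years → 10 March 2038.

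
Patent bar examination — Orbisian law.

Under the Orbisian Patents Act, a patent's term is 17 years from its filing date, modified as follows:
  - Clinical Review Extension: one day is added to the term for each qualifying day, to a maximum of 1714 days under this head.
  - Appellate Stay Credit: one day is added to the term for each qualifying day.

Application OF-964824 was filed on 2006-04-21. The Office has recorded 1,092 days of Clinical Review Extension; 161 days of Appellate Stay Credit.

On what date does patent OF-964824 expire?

September 25, 2026

Base term: filing date + 17 years → 21 April 2023.
Clinical Review Extension: 1092 days (within the 1714-day cap) → +1092 days → 17 April 2026.
Appellate Stay Credit: +161 days → 25 September 2026.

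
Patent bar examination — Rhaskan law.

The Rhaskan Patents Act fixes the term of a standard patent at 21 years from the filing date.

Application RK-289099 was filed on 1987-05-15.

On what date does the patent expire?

2008-05-15

Filing date + 21 years → 15 May 2008.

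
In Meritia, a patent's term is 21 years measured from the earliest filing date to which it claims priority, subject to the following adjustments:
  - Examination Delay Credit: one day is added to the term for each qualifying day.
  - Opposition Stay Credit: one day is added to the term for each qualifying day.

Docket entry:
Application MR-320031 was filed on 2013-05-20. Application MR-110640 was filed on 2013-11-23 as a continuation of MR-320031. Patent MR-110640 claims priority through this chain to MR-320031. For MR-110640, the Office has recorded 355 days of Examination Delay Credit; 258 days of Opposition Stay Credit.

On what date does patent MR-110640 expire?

Earliest priority filing: 20 May 2013.
Base term: 20 May 2013 + 21 years → 20 May 2034.
Examination Delay Credit: +355 days → 10 May 2035.
Opposition Stay Credit: +258 days → 23 January 2036.

January 23, 2036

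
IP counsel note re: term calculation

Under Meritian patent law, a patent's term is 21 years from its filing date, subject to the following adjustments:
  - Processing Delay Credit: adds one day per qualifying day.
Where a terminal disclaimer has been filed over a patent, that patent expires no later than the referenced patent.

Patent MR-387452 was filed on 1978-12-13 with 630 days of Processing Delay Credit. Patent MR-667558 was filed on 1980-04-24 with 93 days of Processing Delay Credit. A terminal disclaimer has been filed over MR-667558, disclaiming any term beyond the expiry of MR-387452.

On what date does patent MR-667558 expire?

July 26, 2001

Natural term of MR-667558:
  Base: filing + 21 years → 24 April 2001.
  Processing Delay Credit: +93 days → 26 July 2001.
Expiry of referenced patent MR-387452:
  Base: filing + 21 years → 13 December 1999.
  Processing Delay Credit: +630 days → 3 September 2001.
Terminal disclaimer: MR-667558 expires on the earlier of 26 July 2001 and 3 September 2001.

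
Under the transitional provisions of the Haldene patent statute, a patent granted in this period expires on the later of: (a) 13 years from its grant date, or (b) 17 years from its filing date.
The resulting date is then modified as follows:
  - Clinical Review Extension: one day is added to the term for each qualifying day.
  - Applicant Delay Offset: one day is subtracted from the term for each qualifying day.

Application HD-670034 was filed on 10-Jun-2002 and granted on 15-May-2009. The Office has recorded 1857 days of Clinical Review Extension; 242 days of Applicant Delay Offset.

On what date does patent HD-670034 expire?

(a) grant + 13 years → 15 May 2022.
(b) filing + 17 years → 10 June 2019.
Later of the two: 15 May 2022.
Clinical Review Extension: +1857 days → 15 June 2027.
Applicant Delay Offset: −242 days → 16 October 2026.

October 16, 2026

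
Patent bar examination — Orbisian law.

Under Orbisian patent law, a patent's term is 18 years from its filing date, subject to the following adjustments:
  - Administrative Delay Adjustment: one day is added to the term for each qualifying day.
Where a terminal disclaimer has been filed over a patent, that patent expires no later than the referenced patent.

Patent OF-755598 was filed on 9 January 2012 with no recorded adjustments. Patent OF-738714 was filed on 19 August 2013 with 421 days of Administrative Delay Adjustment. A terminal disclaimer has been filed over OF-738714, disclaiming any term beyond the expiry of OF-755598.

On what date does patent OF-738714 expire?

Natural term of OF-738714:
  Base: filing + 18 years → 19 August 2031.
  Administrative Delay Adjustment: +421 days → 13 October 2032.
Expiry of referenced patent OF-755598:
  Base: filing + 18 years → 9 January 2030.
Terminal disclaimer: OF-738714 expires on the earlier of 13 October 2032 and 9 January 2030.

2030-01-09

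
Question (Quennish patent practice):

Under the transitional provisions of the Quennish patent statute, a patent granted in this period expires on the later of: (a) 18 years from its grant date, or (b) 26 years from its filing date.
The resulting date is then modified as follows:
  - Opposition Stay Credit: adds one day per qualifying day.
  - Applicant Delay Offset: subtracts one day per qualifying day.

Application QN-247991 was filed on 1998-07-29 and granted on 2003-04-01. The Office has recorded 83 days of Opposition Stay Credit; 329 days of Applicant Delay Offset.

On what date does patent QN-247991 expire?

(a) grant + 18 years → 1 April 2021.
(b) filing + 26 years → 29 July 2024.
Later of the two: 29 July 2024.
Opposition Stay Credit: +83 days → 20 October 2024.
Applicant Delay Offset: −329 days → 26 November 2023.

2023-11-26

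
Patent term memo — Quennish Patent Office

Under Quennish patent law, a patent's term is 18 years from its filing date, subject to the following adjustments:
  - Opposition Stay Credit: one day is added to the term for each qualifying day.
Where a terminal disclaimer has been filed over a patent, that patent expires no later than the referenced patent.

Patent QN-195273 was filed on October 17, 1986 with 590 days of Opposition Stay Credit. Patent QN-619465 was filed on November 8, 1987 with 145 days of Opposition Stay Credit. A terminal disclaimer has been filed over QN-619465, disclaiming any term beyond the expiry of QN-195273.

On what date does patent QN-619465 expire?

April 2, 2006

Natural term of QN-619465:
  Base: filing + 18 years → 8 November 2005.
  Opposition Stay Credit: +145 days → 2 April 2006.
Expiry of referenced patent QN-195273:
  Base: filing + 18 years → 17 October 2004.
  Opposition Stay Credit: +590 days → 30 May 2006.
Terminal disclaimer: QN-619465 expires on the earlier of 2 April 2006 and 30 May 2006.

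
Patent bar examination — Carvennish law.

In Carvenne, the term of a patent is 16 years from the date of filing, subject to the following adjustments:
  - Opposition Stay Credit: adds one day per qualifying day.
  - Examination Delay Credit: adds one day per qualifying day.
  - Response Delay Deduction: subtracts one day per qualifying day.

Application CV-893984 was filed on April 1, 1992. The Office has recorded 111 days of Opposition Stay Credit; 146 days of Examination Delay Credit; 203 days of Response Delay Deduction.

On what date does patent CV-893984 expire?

Base term: filing date + 16 years → 1 April 2008.
Opposition Stay Credit: +111 days → 21 July 2008.
Examination Delay Credit: +146 days → 14 December 2008.
Response Delay Deduction: −203 days → 25 May 2008.

May 25, 2008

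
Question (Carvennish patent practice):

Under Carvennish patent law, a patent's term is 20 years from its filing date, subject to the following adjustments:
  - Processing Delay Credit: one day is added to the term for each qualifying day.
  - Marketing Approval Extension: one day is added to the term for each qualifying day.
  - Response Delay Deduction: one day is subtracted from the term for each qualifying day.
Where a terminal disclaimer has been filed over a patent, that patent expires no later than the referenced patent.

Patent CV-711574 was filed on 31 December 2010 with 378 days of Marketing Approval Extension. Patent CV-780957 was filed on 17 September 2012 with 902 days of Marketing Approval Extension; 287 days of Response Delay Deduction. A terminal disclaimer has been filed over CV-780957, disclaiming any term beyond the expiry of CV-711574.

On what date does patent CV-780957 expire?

2032-01-13

Natural term of CV-780957:
  Base: filing + 20 years → 17 September 2032.
  Marketing Approval Extension: +902 days → 8 March 2035.
  Response Delay Deduction: −287 days → 25 May 2034.
Expiry of referenced patent CV-711574:
  Base: filing + 20 years → 31 December 2030.
  Marketing Approval Extension: +378 days → 13 January 2032.
Terminal disclaimer: CV-780957 expires on the earlier of 25 May 2034 and 13 January 2032.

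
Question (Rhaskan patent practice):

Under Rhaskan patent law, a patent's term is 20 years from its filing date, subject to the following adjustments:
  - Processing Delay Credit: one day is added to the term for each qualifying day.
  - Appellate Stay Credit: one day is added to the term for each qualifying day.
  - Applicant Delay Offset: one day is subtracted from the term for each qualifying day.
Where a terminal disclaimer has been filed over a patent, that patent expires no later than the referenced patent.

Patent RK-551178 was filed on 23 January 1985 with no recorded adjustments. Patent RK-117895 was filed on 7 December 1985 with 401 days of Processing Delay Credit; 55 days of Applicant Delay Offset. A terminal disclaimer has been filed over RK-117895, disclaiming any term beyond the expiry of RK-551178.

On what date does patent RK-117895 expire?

Natural term of RK-117895:
  Base: filing + 20 years → 7 December 2005.
  Processing Delay Credit: +401 days → 12 January 2007.
  Applicant Delay Offset: −55 days → 18 November 2006.
Expiry of referenced patent RK-551178:
  Base: filing + 20 years → 23 January 2005.
Terminal disclaimer: RK-117895 expires on the earlier of 18 November 2006 and 23 January 2005.

2005-01-23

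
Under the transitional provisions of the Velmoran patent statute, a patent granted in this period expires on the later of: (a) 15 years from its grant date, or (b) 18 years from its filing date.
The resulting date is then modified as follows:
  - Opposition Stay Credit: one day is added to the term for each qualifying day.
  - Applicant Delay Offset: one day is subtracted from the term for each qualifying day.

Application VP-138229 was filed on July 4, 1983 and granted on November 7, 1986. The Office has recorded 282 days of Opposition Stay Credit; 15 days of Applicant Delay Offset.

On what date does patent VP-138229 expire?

2002-08-01

(a) grant + 15 years → 7 November 2001.
(b) filing + 18 years → 4 July 2001.
Later of the two: 7 November 2001.
Opposition Stay Credit: +282 days → 16 August 2002.
Applicant Delay Offset: −15 days → 1 August 2002.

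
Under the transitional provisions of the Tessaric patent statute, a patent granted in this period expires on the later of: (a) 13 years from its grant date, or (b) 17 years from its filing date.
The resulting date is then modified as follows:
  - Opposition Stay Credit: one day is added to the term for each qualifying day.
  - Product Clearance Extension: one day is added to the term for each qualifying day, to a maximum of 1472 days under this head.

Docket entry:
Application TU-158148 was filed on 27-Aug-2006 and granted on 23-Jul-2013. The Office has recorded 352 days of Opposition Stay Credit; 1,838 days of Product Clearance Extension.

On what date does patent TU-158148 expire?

2031-07-21

(a) grant + 13 years → 23 July 2026.
(b) filing + 17 years → 27 August 2023.
Later of the two: 23 July 2026.
Opposition Stay Credit: +352 days → 10 July 2027.
Product Clearance Extension: 1838 days claimed exceeds the 1472-day cap, so +1472 days → 21 July 2031.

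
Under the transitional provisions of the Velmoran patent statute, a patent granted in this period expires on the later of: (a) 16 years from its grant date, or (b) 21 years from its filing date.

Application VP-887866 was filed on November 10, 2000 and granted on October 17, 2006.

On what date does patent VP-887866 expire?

October 17, 2022

(a) grant + 16 years → 17 October 2022.
(b) filing + 21 years → 10 November 2021.
Later of the two: 17 October 2022.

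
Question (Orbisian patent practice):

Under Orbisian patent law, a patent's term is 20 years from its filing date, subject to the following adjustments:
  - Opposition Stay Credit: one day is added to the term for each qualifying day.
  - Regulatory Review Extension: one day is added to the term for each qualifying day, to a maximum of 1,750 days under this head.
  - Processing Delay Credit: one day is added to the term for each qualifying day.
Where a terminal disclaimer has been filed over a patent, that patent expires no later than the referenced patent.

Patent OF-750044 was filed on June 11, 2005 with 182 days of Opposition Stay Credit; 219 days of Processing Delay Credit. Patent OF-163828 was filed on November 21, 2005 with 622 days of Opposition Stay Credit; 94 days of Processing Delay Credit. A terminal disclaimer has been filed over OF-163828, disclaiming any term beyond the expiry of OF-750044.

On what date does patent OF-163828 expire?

July 17, 2026

Natural term of OF-163828:
  Base: filing + 20 years → 21 November 2025.
  Opposition Stay Credit: +622 days → 5 August 2027.
  Processing Delay Credit: +94 days → 7 November 2027.
Expiry of referenced patent OF-750044:
  Base: filing + 20 years → 11 June 2025.
  Opposition Stay Credit: +182 days → 10 December 2025.
  Processing Delay Credit: +219 days → 17 July 2026.
Terminal disclaimer: OF-163828 expires on the earlier of 7 November 2027 and 17 July 2026.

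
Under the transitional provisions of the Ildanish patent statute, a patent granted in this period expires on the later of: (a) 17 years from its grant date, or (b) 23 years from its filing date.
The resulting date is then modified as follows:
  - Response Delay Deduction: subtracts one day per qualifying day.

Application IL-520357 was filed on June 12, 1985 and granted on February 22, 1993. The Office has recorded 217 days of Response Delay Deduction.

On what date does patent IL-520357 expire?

July 20, 2009

(a) grant + 17 years → 22 February 2010.
(b) filing + 23 years → 12 June 2008.
Later of the two: 22 February 2010.
Response Delay Deduction: −217 days → 20 July 2009.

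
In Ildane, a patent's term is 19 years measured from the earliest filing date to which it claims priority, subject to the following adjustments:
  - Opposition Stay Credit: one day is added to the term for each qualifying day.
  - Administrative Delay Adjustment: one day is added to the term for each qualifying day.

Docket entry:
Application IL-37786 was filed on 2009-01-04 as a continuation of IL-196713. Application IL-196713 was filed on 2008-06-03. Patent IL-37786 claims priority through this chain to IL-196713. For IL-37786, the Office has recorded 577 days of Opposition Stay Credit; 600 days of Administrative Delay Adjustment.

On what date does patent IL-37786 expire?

Earliest priority filing: 3 June 2008.
Base term: 3 June 2008 + 19 years → 3 June 2027.
Opposition Stay Credit: +577 days → 31 December 2028.
Administrative Delay Adjustment: +600 days → 23 August 2030.

August 23, 2030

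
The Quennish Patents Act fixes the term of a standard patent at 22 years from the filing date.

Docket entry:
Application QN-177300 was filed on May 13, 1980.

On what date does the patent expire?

May 13, 2002

Filing date + 22 years → 13 May 2002.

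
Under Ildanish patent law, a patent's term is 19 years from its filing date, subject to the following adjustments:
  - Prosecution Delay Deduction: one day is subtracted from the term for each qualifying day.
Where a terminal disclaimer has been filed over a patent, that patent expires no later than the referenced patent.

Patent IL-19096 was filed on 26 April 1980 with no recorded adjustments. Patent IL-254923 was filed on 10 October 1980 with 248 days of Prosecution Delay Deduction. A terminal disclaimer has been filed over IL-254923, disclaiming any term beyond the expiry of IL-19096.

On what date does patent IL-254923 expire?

Natural term of IL-254923:
  Base: filing + 19 years → 10 October 1999.
  Prosecution Delay Deduction: −248 days → 4 February 1999.
Expiry of referenced patent IL-19096:
  Base: filing + 19 years → 26 April 1999.
Terminal disclaimer: IL-254923 expires on the earlier of 4 February 1999 and 26 April 1999.

February 4, 1999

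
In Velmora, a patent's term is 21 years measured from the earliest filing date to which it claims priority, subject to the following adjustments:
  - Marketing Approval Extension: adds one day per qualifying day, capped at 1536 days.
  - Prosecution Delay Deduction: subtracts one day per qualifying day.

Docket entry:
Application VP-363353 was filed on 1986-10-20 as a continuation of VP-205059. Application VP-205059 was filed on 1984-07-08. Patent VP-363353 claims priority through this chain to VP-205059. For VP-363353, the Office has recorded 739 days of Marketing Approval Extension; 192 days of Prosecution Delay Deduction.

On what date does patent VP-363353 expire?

Earliest priority filing: 8 July 1984.
Base term: 8 July 1984 + 21 years → 8 July 2005.
Marketing Approval Extension: 739 days (within the 1536-day cap) → +739 days → 17 July 2007.
Prosecution Delay Deduction: −192 days → 6 January 2007.

2007-01-06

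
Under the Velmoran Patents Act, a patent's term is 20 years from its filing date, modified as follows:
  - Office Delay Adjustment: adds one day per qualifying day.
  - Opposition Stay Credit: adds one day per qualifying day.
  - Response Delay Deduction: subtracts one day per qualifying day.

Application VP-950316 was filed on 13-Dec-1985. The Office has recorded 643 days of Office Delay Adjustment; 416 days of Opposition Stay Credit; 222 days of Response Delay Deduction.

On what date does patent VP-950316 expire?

March 29, 2008

Base term: filing date + 20 years → 13 December 2005.
Office Delay Adjustment: +643 days → 17 September 2007.
Opposition Stay Credit: +416 days → 6 November 2008.
Response Delay Deduction: −222 days → 29 March 2008.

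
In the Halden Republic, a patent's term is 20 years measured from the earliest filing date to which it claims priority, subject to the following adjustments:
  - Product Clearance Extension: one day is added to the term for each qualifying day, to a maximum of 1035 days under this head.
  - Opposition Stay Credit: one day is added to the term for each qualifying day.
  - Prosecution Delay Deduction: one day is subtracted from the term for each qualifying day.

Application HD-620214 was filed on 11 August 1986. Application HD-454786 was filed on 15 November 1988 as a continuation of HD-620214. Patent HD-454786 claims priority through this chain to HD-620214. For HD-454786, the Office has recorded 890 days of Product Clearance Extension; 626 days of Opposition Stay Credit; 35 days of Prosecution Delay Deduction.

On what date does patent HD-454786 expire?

2010-08-31

Earliest priority filing: 11 August 1986.
Base term: 11 August 1986 + 20 years → 11 August 2006.
Product Clearance Extension: 890 days (within the 1035-day cap) → +890 days → 17 January 2009.
Opposition Stay Credit: +626 days → 5 October 2010.
Prosecution Delay Deduction: −35 days → 31 August 2010.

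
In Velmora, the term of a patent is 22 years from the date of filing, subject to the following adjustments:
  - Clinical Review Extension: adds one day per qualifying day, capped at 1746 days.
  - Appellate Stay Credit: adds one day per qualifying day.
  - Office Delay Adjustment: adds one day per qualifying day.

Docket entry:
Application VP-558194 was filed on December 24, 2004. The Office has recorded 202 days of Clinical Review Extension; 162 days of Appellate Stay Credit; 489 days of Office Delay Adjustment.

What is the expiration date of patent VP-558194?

Base term: filing date + 22 years → 24 December 2026.
Clinical Review Extension: 202 days (within the 1746-day cap) → +202 days → 14 July 2027.
Appellate Stay Credit: +162 days → 23 December 2027.
Office Delay Adjustment: +489 days → 25 April 2029.

April 25, 2029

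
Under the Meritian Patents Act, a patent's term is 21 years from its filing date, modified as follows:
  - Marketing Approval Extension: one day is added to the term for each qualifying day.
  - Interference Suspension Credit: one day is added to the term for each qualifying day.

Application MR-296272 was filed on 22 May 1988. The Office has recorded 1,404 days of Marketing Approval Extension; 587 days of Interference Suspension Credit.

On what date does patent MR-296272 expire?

November 3, 2014

Base term: filing date + 21 years → 22 May 2009.
Marketing Approval Extension: +1404 days → 26 March 2013.
Interference Suspension Credit: +587 days → 3 November 2014.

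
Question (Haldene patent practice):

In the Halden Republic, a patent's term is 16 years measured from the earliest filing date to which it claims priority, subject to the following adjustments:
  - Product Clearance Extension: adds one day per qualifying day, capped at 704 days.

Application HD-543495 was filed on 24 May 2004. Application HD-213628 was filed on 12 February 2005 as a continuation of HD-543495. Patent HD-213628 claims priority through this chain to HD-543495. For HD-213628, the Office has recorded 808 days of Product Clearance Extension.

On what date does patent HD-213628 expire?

2022-04-28

Earliest priority filing: 24 May 2004.
Base term: 24 May 2004 + 16 years → 24 May 2020.
Product Clearance Extension: 808 days claimed exceeds the 704-day cap, so +704 days → 28 April 2022.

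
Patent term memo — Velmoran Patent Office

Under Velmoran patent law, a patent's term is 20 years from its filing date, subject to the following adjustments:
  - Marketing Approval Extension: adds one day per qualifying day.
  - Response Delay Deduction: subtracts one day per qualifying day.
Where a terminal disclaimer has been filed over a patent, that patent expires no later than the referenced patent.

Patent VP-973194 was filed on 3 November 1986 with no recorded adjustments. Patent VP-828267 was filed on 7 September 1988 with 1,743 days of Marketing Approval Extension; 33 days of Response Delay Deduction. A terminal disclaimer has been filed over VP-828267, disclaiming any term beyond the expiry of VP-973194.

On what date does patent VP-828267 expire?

2006-11-03

Natural term of VP-828267:
  Base: filing + 20 years → 7 September 2008.
  Marketing Approval Extension: +1743 days → 16 June 2013.
  Response Delay Deduction: −33 days → 14 May 2013.
Expiry of referenced patent VP-973194:
  Base: filing + 20 years → 3 November 2006.
Terminal disclaimer: VP-828267 expires on the earlier of 14 May 2013 and 3 November 2006.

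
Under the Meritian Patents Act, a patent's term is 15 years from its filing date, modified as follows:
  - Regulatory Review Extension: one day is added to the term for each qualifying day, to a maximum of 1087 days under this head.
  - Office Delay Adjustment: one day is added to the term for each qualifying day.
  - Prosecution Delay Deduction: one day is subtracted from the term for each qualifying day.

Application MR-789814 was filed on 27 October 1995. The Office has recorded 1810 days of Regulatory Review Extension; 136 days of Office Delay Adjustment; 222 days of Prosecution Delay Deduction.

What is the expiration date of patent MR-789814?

July 24, 2013

Base term: filing date + 15 years → 27 October 2010.
Regulatory Review Extension: 1810 days claimed exceeds the 1087-day cap, so +1087 days → 18 October 2013.
Office Delay Adjustment: +136 days → 3 March 2014.
Prosecution Delay Deduction: −222 days → 24 July 2013.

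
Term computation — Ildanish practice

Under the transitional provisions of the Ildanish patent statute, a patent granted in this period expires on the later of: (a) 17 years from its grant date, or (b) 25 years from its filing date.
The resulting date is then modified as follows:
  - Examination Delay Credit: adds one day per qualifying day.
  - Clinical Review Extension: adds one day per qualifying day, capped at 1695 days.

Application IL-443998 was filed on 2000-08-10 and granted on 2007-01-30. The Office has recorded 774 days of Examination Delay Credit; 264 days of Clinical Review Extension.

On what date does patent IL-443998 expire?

(a) grant + 17 years → 30 January 2024.
(b) filing + 25 years → 10 August 2025.
Later of the two: 10 August 2025.
Examination Delay Credit: +774 days → 23 September 2027.
Clinical Review Extension: 264 days (within the 1695-day cap) → +264 days → 13 June 2028.

2028-06-13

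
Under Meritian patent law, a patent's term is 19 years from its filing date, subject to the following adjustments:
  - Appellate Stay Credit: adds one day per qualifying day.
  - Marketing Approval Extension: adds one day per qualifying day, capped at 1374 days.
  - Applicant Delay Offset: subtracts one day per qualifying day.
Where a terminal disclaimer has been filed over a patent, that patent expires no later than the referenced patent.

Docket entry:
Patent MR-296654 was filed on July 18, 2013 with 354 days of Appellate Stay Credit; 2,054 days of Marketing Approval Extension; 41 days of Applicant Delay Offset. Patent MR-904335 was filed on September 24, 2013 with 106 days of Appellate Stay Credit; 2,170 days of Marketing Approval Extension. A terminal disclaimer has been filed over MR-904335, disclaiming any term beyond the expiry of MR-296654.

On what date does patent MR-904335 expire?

Natural term of MR-904335:
  Base: filing + 19 years → 24 September 2032.
  Appellate Stay Credit: +106 days → 8 January 2033.
  Marketing Approval Extension: 2170 days claimed exceeds the 1374-day cap, so +1374 days → 13 October 2036.
Expiry of referenced patent MR-296654:
  Base: filing + 19 years → 18 July 2032.
  Appellate Stay Credit: +354 days → 7 July 2033.
  Marketing Approval Extension: 2054 days claimed exceeds the 1374-day cap, so +1374 days → 11 April 2037.
  Applicant Delay Offset: −41 days → 1 March 2037.
Terminal disclaimer: MR-904335 expires on the earlier of 13 October 2036 and 1 March 2037.

2036-10-13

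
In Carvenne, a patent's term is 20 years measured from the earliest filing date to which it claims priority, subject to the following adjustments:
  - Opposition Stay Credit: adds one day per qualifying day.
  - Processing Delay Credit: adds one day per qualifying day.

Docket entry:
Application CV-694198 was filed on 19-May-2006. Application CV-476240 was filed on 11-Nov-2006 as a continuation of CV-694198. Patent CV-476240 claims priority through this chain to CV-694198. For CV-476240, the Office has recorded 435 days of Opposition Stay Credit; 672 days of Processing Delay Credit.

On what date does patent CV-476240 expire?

Earliest priority filing: 19 May 2006.
Base term: 19 May 2006 + 20 years → 19 May 2026.
Opposition Stay Credit: +435 days → 28 July 2027.
Processing Delay Credit: +672 days → 30 May 2029.

2029-05-30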